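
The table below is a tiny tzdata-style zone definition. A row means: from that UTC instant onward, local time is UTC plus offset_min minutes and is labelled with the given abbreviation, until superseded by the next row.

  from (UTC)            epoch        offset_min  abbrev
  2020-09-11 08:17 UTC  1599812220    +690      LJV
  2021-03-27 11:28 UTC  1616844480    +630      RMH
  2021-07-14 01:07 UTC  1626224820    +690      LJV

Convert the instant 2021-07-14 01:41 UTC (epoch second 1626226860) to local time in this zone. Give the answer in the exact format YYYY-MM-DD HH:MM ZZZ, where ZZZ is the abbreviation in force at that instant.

2021-07-14 13:11 LJV

Query: 2021-07-14 01:41 UTC
Rule 3/3 (LJV, +11:30): 2021-07-14 01:07 UTC ≤ query < +∞
1·60 + 41 + 690 = 791 min
791 = 0·1440 + 791; 791 = 13·60 + 11 → 13:11, same day
→ 2021-07-14 13:11 LJV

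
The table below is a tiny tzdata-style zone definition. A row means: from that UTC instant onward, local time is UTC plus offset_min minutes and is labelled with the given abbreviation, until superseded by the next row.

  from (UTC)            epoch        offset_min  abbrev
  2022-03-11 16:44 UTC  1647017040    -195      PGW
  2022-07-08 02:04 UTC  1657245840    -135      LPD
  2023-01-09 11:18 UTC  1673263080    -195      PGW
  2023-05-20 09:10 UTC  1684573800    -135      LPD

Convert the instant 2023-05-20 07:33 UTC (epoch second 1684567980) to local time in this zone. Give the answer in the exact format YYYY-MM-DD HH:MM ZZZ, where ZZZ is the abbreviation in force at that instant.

2023-05-20 04:18 PGW

Query: 2023-05-20 07:33 UTC
Rule 3/4 (PGW, -03:15): 2023-01-09 11:18 UTC ≤ query < 2023-05-20 09:10 UTC
7·60 + 33 - 195 = 258 min
258 = 0·1440 + 258; 258 = 4·60 + 18 → 04:18, same day
→ 2023-05-20 04:18 PGW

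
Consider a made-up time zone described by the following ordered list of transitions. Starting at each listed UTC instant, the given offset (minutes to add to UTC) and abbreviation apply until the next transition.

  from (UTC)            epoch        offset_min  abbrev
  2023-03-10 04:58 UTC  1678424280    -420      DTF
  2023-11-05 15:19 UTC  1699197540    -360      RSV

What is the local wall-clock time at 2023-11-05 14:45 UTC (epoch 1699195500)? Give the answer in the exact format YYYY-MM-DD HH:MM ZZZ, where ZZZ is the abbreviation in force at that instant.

Query: 2023-11-05 14:45 UTC
Rule 1/2 (DTF, -07:00): 2023-03-10 04:58 UTC ≤ query < 2023-11-05 15:19 UTC
14·60 + 45 - 420 = 465 min
465 = 0·1440 + 465; 465 = 7·60 + 45 → 07:45, same day
→ 2023-11-05 07:45 DTF

2023-11-05 07:45 DTF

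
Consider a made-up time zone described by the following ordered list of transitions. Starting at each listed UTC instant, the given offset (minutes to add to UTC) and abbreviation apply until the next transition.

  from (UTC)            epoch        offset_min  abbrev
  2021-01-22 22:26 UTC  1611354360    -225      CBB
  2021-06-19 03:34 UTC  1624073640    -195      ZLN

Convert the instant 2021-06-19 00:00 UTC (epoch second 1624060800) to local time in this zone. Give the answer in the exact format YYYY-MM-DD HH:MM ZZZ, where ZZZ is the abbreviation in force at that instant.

2021-06-18 20:15 CBB

Query: 2021-06-19 00:00 UTC
Rule 1/2 (CBB, -03:45): 2021-01-22 22:26 UTC ≤ query < 2021-06-19 03:34 UTC
0·60 + 0 - 225 = -225 min
-225 = -1·1440 + 1215; 1215 = 20·60 + 15 → 20:15, 2021-06-19 - 1 day = 2021-06-18
→ 2021-06-18 20:15 CBB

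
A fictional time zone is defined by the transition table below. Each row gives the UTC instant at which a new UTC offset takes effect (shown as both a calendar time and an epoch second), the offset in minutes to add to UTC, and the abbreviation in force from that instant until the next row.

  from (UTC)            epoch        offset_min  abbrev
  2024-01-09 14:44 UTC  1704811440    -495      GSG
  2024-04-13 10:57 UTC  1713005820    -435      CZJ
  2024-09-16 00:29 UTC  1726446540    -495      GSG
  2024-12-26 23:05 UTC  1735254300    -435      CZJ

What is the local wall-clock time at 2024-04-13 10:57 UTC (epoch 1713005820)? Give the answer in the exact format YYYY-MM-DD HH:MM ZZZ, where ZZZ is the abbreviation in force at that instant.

Query: 2024-04-13 10:57 UTC
Rule 2/4 (CZJ, -07:15): 2024-04-13 10:57 UTC ≤ query < 2024-09-16 00:29 UTC
10·60 + 57 - 435 = 222 min
222 = 0·1440 + 222; 222 = 3·60 + 42 → 03:42, same day
→ 2024-04-13 03:42 CZJ

2024-04-13 03:42 CZJ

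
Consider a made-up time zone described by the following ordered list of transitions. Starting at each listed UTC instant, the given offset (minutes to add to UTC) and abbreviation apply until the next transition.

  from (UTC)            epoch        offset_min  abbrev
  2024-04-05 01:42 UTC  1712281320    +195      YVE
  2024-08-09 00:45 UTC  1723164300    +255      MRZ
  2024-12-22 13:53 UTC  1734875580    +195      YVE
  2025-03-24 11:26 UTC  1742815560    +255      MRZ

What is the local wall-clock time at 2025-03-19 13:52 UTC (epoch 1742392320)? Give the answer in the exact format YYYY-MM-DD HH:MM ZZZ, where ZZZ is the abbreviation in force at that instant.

Query: 2025-03-19 13:52 UTC
Rule 3/4 (YVE, +03:15): 2024-12-22 13:53 UTC ≤ query < 2025-03-24 11:26 UTC
13·60 + 52 + 195 = 1027 min
1027 = 0·1440 + 1027; 1027 = 17·60 + 7 → 17:07, same day
→ 2025-03-19 17:07 YVE

2025-03-19 17:07 YVE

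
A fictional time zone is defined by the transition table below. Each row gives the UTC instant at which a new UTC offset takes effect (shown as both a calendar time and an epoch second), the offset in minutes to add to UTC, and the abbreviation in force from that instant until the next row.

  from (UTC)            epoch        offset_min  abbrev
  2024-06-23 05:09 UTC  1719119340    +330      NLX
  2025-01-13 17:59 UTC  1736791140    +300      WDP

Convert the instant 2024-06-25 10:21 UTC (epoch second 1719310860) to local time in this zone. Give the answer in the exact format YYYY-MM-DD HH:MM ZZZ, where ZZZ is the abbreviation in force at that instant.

2024-06-25 15:51 NLX

Query: 2024-06-25 10:21 UTC
Rule 1/2 (NLX, +05:30): 2024-06-23 05:09 UTC ≤ query < 2025-01-13 17:59 UTC
10·60 + 21 + 330 = 951 min
951 = 0·1440 + 951; 951 = 15·60 + 51 → 15:51, same day
→ 2024-06-25 15:51 NLX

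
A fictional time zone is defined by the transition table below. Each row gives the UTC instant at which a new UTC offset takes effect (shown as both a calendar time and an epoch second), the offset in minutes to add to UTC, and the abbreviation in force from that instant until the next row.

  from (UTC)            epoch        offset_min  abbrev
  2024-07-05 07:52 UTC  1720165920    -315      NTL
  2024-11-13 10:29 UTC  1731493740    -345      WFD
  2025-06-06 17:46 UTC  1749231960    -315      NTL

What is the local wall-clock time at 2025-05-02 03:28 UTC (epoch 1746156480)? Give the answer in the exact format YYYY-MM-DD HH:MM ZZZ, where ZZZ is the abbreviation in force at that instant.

Query: 2025-05-02 03:28 UTC
Rule 2/3 (WFD, -05:45): 2024-11-13 10:29 UTC ≤ query < 2025-06-06 17:46 UTC
3·60 + 28 - 345 = -137 min
-137 = -1·1440 + 1303; 1303 = 21·60 + 43 → 21:43, 2025-05-02 - 1 day = 2025-05-01
→ 2025-05-01 21:43 WFD

2025-05-01 21:43 WFD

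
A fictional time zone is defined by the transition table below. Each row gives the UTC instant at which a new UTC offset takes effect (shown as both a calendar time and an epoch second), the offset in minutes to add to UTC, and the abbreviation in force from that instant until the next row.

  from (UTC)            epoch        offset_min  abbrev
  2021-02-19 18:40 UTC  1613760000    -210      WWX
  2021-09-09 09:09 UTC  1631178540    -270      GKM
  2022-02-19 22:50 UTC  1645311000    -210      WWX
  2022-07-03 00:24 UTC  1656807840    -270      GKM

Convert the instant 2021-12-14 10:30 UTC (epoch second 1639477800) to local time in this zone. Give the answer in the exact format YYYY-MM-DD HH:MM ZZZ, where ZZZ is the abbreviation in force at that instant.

Query: 2021-12-14 10:30 UTC
Rule 2/4 (GKM, -04:30): 2021-09-09 09:09 UTC ≤ query < 2022-02-19 22:50 UTC
10·60 + 30 - 270 = 360 min
360 = 0·1440 + 360; 360 = 6·60 + 0 → 06:00, same day
→ 2021-12-14 06:00 GKM

2021-12-14 06:00 GKM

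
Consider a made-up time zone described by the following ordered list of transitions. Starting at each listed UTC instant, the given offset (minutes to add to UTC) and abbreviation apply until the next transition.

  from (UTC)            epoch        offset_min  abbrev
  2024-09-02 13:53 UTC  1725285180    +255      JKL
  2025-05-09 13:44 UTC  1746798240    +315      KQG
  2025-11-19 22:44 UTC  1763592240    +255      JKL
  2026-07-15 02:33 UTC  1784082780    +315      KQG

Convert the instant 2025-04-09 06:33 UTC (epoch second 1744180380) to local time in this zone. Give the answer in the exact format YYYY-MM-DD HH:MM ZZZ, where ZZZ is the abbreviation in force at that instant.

2025-04-09 10:48 JKL

Query: 2025-04-09 06:33 UTC
Rule 1/4 (JKL, +04:15): 2024-09-02 13:53 UTC ≤ query < 2025-05-09 13:44 UTC
6·60 + 33 + 255 = 648 min
648 = 0·1440 + 648; 648 = 10·60 + 48 → 10:48, same day
→ 2025-04-09 10:48 JKL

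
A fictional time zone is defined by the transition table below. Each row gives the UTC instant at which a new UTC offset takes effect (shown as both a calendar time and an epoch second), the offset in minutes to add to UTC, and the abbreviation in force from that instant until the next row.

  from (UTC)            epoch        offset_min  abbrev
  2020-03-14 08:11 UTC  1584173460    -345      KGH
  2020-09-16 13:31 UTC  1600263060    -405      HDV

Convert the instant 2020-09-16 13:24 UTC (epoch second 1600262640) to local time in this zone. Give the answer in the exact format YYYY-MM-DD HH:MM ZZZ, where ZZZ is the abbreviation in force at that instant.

Query: 2020-09-16 13:24 UTC
Rule 1/2 (KGH, -05:45): 2020-03-14 08:11 UTC ≤ query < 2020-09-16 13:31 UTC
13·60 + 24 - 345 = 459 min
459 = 0·1440 + 459; 459 = 7·60 + 39 → 07:39, same day
→ 2020-09-16 07:39 KGH

2020-09-16 07:39 KGH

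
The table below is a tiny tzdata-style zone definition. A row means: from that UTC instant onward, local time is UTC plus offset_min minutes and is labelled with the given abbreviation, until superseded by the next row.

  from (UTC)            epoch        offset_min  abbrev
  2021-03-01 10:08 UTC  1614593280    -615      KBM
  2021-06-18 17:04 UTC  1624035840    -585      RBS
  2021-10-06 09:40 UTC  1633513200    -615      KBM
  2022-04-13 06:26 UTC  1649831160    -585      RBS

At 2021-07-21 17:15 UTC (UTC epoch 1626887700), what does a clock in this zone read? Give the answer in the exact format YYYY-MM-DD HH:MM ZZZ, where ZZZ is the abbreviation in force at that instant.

Query: 2021-07-21 17:15 UTC
Rule 2/4 (RBS, -09:45): 2021-06-18 17:04 UTC ≤ query < 2021-10-06 09:40 UTC
17·60 + 15 - 585 = 450 min
450 = 0·1440 + 450; 450 = 7·60 + 30 → 07:30, same day
→ 2021-07-21 07:30 RBS

2021-07-21 07:30 RBS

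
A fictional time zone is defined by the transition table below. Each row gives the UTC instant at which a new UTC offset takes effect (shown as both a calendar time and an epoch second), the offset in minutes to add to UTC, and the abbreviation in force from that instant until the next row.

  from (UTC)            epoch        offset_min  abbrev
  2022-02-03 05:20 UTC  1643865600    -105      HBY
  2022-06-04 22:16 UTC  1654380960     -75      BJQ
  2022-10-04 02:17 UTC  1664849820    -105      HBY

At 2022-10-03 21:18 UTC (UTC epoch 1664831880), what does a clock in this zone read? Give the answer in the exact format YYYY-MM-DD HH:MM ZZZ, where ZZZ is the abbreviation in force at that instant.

2022-10-03 20:03 BJQ

Query: 2022-10-03 21:18 UTC
Rule 2/3 (BJQ, -01:15): 2022-06-04 22:16 UTC ≤ query < 2022-10-04 02:17 UTC
21·60 + 18 - 75 = 1203 min
1203 = 0·1440 + 1203; 1203 = 20·60 + 3 → 20:03, same day
→ 2022-10-03 20:03 BJQ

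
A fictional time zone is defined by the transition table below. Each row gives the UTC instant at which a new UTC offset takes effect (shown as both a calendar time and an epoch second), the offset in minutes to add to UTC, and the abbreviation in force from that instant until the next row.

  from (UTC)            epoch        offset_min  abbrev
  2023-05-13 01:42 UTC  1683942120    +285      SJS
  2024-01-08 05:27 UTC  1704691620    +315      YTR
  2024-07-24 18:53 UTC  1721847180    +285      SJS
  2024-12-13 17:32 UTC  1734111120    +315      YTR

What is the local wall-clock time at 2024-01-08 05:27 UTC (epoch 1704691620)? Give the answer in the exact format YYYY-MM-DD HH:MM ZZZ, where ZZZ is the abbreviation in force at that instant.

2024-01-08 10:42 YTR

Query: 2024-01-08 05:27 UTC
Rule 2/4 (YTR, +05:15): 2024-01-08 05:27 UTC ≤ query < 2024-07-24 18:53 UTC
5·60 + 27 + 315 = 642 min
642 = 0·1440 + 642; 642 = 10·60 + 42 → 10:42, same day
→ 2024-01-08 10:42 YTR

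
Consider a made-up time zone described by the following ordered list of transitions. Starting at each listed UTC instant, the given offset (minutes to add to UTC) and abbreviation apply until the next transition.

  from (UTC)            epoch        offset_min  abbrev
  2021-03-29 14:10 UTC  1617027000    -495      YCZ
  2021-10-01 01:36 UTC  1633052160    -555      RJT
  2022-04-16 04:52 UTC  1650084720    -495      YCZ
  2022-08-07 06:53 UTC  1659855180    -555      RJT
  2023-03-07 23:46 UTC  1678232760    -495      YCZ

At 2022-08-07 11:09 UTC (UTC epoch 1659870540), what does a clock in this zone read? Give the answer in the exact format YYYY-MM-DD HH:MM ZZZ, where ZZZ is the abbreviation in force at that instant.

2022-08-07 01:54 RJT

Query: 2022-08-07 11:09 UTC
Rule 4/5 (RJT, -09:15): 2022-08-07 06:53 UTC ≤ query < 2023-03-07 23:46 UTC
11·60 + 9 - 555 = 114 min
114 = 0·1440 + 114; 114 = 1·60 + 54 → 01:54, same day
→ 2022-08-07 01:54 RJT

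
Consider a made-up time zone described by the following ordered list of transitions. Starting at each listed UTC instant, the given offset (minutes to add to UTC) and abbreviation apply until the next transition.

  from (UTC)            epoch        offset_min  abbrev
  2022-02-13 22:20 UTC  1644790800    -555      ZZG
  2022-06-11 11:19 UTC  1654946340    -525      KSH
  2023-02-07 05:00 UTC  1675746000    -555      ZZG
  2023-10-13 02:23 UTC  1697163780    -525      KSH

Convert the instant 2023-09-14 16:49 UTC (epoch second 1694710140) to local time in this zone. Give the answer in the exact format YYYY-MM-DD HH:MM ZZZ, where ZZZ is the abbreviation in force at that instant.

Query: 2023-09-14 16:49 UTC
Rule 3/4 (ZZG, -09:15): 2023-02-07 05:00 UTC ≤ query < 2023-10-13 02:23 UTC
16·60 + 49 - 555 = 454 min
454 = 0·1440 + 454; 454 = 7·60 + 34 → 07:34, same day
→ 2023-09-14 07:34 ZZG

2023-09-14 07:34 ZZG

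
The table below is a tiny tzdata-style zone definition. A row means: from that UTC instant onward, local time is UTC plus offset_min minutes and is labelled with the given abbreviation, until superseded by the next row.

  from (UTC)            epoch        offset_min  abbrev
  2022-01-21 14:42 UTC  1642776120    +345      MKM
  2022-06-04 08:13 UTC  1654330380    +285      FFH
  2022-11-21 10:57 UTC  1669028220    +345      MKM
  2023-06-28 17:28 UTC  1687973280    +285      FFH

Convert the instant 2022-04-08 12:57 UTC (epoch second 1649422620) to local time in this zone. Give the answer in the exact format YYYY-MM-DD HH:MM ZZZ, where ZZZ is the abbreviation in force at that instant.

2022-04-08 18:42 MKM

Query: 2022-04-08 12:57 UTC
Rule 1/4 (MKM, +05:45): 2022-01-21 14:42 UTC ≤ query < 2022-06-04 08:13 UTC
12·60 + 57 + 345 = 1122 min
1122 = 0·1440 + 1122; 1122 = 18·60 + 42 → 18:42, same day
→ 2022-04-08 18:42 MKM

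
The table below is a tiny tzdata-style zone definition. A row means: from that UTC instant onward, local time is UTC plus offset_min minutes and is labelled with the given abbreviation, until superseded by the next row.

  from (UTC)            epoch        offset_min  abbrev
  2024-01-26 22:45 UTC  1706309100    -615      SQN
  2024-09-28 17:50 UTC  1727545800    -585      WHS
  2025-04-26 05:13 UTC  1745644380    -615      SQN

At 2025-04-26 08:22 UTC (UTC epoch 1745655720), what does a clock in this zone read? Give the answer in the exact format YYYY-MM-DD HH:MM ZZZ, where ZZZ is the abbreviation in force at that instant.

2025-04-25 22:07 SQN

Query: 2025-04-26 08:22 UTC
Rule 3/3 (SQN, -10:15): 2025-04-26 05:13 UTC ≤ query < +∞
8·60 + 22 - 615 = -113 min
-113 = -1·1440 + 1327; 1327 = 22·60 + 7 → 22:07, 2025-04-26 - 1 day = 2025-04-25
→ 2025-04-25 22:07 SQN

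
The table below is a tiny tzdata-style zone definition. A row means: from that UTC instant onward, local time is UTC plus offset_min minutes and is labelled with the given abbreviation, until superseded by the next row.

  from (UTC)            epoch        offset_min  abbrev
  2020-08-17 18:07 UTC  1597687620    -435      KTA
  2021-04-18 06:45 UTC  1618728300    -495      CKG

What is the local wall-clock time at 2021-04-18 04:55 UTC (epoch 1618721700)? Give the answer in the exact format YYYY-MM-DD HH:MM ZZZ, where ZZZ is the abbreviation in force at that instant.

Query: 2021-04-18 04:55 UTC
Rule 1/2 (KTA, -07:15): 2020-08-17 18:07 UTC ≤ query < 2021-04-18 06:45 UTC
4·60 + 55 - 435 = -140 min
-140 = -1·1440 + 1300; 1300 = 21·60 + 40 → 21:40, 2021-04-18 - 1 day = 2021-04-17
→ 2021-04-17 21:40 KTA

2021-04-17 21:40 KTA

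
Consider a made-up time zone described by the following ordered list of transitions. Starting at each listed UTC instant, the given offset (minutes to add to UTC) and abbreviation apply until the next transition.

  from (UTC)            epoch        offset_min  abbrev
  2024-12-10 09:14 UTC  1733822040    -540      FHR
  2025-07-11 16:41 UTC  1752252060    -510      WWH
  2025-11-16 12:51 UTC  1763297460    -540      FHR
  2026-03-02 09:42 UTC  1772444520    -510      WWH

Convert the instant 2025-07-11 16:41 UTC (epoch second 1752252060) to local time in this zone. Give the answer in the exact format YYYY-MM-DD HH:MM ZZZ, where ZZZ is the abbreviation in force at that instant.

2025-07-11 08:11 WWH

Query: 2025-07-11 16:41 UTC
Rule 2/4 (WWH, -08:30): 2025-07-11 16:41 UTC ≤ query < 2025-11-16 12:51 UTC
16·60 + 41 - 510 = 491 min
491 = 0·1440 + 491; 491 = 8·60 + 11 → 08:11, same day
→ 2025-07-11 08:11 WWH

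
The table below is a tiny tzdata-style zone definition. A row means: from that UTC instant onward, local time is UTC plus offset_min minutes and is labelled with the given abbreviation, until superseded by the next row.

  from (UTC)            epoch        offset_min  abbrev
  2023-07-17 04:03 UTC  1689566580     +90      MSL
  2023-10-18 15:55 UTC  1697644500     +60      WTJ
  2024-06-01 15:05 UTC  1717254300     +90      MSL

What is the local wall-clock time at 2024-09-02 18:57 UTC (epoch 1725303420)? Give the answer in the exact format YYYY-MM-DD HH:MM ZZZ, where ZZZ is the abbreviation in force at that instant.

Query: 2024-09-02 18:57 UTC
Rule 3/3 (MSL, +01:30): 2024-06-01 15:05 UTC ≤ query < +∞
18·60 + 57 + 90 = 1227 min
1227 = 0·1440 + 1227; 1227 = 20·60 + 27 → 20:27, same day
→ 2024-09-02 20:27 MSL

2024-09-02 20:27 MSL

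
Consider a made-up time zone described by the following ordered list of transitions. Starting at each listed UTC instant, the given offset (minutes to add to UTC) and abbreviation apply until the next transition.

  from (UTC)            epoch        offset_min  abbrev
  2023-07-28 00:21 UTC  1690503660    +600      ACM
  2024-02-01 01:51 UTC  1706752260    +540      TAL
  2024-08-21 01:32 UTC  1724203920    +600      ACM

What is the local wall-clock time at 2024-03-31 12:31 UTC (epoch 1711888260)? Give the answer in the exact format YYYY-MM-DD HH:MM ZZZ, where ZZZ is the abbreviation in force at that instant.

Query: 2024-03-31 12:31 UTC
Rule 2/3 (TAL, +09:00): 2024-02-01 01:51 UTC ≤ query < 2024-08-21 01:32 UTC
12·60 + 31 + 540 = 1291 min
1291 = 0·1440 + 1291; 1291 = 21·60 + 31 → 21:31, same day
→ 2024-03-31 21:31 TAL

2024-03-31 21:31 TAL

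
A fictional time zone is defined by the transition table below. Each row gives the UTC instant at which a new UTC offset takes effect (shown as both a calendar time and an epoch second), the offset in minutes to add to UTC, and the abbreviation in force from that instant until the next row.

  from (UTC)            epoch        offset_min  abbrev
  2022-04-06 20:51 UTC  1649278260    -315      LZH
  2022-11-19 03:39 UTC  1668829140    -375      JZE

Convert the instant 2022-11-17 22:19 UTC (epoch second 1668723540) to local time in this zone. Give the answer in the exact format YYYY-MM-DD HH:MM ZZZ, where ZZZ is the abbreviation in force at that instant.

2022-11-17 17:04 LZH

Query: 2022-11-17 22:19 UTC
Rule 1/2 (LZH, -05:15): 2022-04-06 20:51 UTC ≤ query < 2022-11-19 03:39 UTC
22·60 + 19 - 315 = 1024 min
1024 = 0·1440 + 1024; 1024 = 17·60 + 4 → 17:04, same day
→ 2022-11-17 17:04 LZH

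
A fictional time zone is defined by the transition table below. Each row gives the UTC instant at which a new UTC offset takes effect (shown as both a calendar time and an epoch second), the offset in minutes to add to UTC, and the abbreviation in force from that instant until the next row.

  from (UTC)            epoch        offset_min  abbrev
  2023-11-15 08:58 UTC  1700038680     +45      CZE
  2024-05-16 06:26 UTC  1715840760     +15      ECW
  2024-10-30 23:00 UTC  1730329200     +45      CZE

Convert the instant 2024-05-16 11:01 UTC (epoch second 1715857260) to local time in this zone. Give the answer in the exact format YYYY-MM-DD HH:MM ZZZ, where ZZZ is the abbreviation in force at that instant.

Query: 2024-05-16 11:01 UTC
Rule 2/3 (ECW, +00:15): 2024-05-16 06:26 UTC ≤ query < 2024-10-30 23:00 UTC
11·60 + 1 + 15 = 676 min
676 = 0·1440 + 676; 676 = 11·60 + 16 → 11:16, same day
→ 2024-05-16 11:16 ECW

2024-05-16 11:16 ECW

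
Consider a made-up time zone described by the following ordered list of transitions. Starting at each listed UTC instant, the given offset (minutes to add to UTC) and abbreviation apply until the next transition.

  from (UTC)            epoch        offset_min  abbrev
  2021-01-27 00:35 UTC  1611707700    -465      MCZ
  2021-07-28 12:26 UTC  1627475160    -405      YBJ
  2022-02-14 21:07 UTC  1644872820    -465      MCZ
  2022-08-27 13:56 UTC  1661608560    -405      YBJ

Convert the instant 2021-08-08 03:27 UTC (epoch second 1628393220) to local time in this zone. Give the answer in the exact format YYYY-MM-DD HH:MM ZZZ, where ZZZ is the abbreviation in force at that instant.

Query: 2021-08-08 03:27 UTC
Rule 2/4 (YBJ, -06:45): 2021-07-28 12:26 UTC ≤ query < 2022-02-14 21:07 UTC
3·60 + 27 - 405 = -198 min
-198 = -1·1440 + 1242; 1242 = 20·60 + 42 → 20:42, 2021-08-08 - 1 day = 2021-08-07
→ 2021-08-07 20:42 YBJ

2021-08-07 20:42 YBJ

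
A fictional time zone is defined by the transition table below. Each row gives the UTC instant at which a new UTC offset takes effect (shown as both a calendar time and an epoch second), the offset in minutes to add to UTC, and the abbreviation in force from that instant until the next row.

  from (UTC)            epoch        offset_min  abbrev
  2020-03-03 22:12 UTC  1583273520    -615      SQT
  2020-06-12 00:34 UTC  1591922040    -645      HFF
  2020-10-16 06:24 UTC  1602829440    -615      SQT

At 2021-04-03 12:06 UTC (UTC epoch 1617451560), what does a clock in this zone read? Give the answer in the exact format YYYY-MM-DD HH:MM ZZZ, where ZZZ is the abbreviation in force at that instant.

Query: 2021-04-03 12:06 UTC
Rule 3/3 (SQT, -10:15): 2020-10-16 06:24 UTC ≤ query < +∞
12·60 + 6 - 615 = 111 min
111 = 0·1440 + 111; 111 = 1·60 + 51 → 01:51, same day
→ 2021-04-03 01:51 SQT

2021-04-03 01:51 SQT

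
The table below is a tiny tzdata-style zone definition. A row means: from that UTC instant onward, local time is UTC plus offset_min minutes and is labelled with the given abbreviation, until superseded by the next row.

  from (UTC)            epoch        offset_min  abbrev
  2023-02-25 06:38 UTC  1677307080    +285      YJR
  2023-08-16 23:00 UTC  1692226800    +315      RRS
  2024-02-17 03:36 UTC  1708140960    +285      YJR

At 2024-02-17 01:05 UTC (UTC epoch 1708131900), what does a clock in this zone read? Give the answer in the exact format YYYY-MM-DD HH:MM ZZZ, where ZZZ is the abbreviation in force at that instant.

2024-02-17 06:20 RRS

Query: 2024-02-17 01:05 UTC
Rule 2/3 (RRS, +05:15): 2023-08-16 23:00 UTC ≤ query < 2024-02-17 03:36 UTC
1·60 + 5 + 315 = 380 min
380 = 0·1440 + 380; 380 = 6·60 + 20 → 06:20, same day
→ 2024-02-17 06:20 RRS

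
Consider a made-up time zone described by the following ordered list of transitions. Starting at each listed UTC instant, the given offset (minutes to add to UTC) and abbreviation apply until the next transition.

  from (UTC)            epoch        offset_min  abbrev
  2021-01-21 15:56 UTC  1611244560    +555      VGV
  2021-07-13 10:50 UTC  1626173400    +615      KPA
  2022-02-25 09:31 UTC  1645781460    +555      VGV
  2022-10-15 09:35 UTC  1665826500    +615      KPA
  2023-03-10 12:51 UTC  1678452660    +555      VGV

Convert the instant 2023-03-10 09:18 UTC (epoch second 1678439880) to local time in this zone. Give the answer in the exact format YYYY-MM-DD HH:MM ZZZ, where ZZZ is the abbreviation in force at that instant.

2023-03-10 19:33 KPA

Query: 2023-03-10 09:18 UTC
Rule 4/5 (KPA, +10:15): 2022-10-15 09:35 UTC ≤ query < 2023-03-10 12:51 UTC
9·60 + 18 + 615 = 1173 min
1173 = 0·1440 + 1173; 1173 = 19·60 + 33 → 19:33, same day
→ 2023-03-10 19:33 KPA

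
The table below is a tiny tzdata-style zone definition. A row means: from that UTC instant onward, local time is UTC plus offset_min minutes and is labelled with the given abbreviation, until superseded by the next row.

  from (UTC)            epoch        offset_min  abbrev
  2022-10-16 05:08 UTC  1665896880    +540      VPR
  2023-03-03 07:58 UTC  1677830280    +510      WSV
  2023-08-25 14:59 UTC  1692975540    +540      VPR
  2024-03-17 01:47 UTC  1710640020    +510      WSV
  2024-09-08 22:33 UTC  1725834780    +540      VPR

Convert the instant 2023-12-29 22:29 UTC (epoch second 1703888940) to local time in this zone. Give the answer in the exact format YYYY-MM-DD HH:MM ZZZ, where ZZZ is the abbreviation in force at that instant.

Query: 2023-12-29 22:29 UTC
Rule 3/5 (VPR, +09:00): 2023-08-25 14:59 UTC ≤ query < 2024-03-17 01:47 UTC
22·60 + 29 + 540 = 1889 min
1889 = 1·1440 + 449; 449 = 7·60 + 29 → 07:29, 2023-12-29 + 1 day = 2023-12-30
→ 2023-12-30 07:29 VPR

2023-12-30 07:29 VPR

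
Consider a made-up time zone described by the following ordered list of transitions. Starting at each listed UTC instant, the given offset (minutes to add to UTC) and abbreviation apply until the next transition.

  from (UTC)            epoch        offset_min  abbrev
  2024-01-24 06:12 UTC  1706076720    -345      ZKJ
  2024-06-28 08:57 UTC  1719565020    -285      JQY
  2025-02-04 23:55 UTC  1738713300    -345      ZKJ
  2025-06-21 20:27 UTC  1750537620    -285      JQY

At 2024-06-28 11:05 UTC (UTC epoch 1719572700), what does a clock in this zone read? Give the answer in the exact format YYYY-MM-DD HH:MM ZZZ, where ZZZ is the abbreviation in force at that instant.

2024-06-28 06:20 JQY

Query: 2024-06-28 11:05 UTC
Rule 2/4 (JQY, -04:45): 2024-06-28 08:57 UTC ≤ query < 2025-02-04 23:55 UTC
11·60 + 5 - 285 = 380 min
380 = 0·1440 + 380; 380 = 6·60 + 20 → 06:20, same day
→ 2024-06-28 06:20 JQY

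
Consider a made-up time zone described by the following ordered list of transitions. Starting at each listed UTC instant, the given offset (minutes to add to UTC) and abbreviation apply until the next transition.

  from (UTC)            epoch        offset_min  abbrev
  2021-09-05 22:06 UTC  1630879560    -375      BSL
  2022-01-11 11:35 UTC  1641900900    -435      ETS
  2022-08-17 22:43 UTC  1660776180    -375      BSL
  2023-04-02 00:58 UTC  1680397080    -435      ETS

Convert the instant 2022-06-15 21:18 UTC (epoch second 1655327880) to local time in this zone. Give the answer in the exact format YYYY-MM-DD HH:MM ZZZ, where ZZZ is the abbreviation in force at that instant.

2022-06-15 14:03 ETS

Query: 2022-06-15 21:18 UTC
Rule 2/4 (ETS, -07:15): 2022-01-11 11:35 UTC ≤ query < 2022-08-17 22:43 UTC
21·60 + 18 - 435 = 843 min
843 = 0·1440 + 843; 843 = 14·60 + 3 → 14:03, same day
→ 2022-06-15 14:03 ETS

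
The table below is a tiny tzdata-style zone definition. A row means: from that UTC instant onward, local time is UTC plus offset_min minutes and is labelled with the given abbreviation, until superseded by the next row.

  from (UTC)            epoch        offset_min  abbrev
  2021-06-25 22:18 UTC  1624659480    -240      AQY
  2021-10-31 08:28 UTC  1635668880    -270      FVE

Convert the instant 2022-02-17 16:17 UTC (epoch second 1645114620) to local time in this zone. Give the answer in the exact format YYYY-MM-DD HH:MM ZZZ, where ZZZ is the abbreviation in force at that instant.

Query: 2022-02-17 16:17 UTC
Rule 2/2 (FVE, -04:30): 2021-10-31 08:28 UTC ≤ query < +∞
16·60 + 17 - 270 = 707 min
707 = 0·1440 + 707; 707 = 11·60 + 47 → 11:47, same day
→ 2022-02-17 11:47 FVE

2022-02-17 11:47 FVE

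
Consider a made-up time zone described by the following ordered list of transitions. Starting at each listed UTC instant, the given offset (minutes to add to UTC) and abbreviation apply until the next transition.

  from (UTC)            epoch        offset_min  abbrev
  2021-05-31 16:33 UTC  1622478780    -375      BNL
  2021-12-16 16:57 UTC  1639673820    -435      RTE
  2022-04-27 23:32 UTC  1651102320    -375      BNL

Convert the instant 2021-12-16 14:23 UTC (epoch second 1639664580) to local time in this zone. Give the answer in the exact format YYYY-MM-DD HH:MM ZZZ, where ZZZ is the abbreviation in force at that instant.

2021-12-16 08:08 BNL

Query: 2021-12-16 14:23 UTC
Rule 1/3 (BNL, -06:15): 2021-05-31 16:33 UTC ≤ query < 2021-12-16 16:57 UTC
14·60 + 23 - 375 = 488 min
488 = 0·1440 + 488; 488 = 8·60 + 8 → 08:08, same day
→ 2021-12-16 08:08 BNL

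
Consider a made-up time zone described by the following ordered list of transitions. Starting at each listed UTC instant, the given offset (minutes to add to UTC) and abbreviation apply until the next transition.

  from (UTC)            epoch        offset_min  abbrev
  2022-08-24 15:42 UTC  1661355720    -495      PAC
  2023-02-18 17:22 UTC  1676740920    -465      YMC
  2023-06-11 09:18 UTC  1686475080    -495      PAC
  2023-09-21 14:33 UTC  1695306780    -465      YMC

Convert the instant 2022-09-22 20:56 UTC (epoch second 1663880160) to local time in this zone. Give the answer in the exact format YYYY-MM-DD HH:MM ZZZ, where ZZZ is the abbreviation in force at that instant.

Query: 2022-09-22 20:56 UTC
Rule 1/4 (PAC, -08:15): 2022-08-24 15:42 UTC ≤ query < 2023-02-18 17:22 UTC
20·60 + 56 - 495 = 761 min
761 = 0·1440 + 761; 761 = 12·60 + 41 → 12:41, same day
→ 2022-09-22 12:41 PAC

2022-09-22 12:41 PAC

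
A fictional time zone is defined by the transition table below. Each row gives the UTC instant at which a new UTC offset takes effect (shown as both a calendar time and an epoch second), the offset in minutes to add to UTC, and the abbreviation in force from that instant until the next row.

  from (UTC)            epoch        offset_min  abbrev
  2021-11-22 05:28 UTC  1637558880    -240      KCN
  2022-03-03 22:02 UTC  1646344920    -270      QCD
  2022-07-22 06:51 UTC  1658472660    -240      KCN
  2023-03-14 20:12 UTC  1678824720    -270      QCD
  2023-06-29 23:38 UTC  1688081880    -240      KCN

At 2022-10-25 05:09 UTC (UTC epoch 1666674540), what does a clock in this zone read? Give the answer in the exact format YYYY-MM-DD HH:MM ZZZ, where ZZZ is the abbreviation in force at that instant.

2022-10-25 01:09 KCN

Query: 2022-10-25 05:09 UTC
Rule 3/5 (KCN, -04:00): 2022-07-22 06:51 UTC ≤ query < 2023-03-14 20:12 UTC
5·60 + 9 - 240 = 69 min
69 = 0·1440 + 69; 69 = 1·60 + 9 → 01:09, same day
→ 2022-10-25 01:09 KCN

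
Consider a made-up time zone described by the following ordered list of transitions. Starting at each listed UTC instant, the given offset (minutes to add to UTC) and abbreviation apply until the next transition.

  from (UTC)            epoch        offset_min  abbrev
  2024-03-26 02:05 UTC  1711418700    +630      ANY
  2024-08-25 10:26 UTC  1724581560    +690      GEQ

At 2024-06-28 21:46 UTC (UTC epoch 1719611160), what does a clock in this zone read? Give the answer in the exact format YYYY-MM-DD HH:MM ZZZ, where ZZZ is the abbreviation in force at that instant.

Query: 2024-06-28 21:46 UTC
Rule 1/2 (ANY, +10:30): 2024-03-26 02:05 UTC ≤ query < 2024-08-25 10:26 UTC
21·60 + 46 + 630 = 1936 min
1936 = 1·1440 + 496; 496 = 8·60 + 16 → 08:16, 2024-06-28 + 1 day = 2024-06-29
→ 2024-06-29 08:16 ANY

2024-06-29 08:16 ANY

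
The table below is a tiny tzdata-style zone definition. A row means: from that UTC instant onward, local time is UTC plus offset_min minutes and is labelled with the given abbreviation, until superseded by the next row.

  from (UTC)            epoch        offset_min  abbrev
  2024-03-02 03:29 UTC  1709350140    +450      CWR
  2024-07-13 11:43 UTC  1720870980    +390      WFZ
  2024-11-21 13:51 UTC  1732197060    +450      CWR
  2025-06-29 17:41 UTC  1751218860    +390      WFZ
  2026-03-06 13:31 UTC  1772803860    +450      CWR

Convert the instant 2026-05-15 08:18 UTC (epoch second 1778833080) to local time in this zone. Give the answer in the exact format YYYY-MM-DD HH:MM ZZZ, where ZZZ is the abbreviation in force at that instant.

2026-05-15 15:48 CWR

Query: 2026-05-15 08:18 UTC
Rule 5/5 (CWR, +07:30): 2026-03-06 13:31 UTC ≤ query < +∞
8·60 + 18 + 450 = 948 min
948 = 0·1440 + 948; 948 = 15·60 + 48 → 15:48, same day
→ 2026-05-15 15:48 CWR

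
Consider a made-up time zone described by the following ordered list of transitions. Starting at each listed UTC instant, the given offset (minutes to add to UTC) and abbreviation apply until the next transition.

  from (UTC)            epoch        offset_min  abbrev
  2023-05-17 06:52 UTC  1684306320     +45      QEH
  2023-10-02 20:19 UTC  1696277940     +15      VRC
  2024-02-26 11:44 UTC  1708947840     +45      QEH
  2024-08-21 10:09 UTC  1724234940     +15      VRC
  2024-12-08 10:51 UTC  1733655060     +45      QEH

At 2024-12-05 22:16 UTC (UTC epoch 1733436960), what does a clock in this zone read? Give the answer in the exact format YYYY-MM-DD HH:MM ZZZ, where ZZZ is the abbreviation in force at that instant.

2024-12-05 22:31 VRC

Query: 2024-12-05 22:16 UTC
Rule 4/5 (VRC, +00:15): 2024-08-21 10:09 UTC ≤ query < 2024-12-08 10:51 UTC
22·60 + 16 + 15 = 1351 min
1351 = 0·1440 + 1351; 1351 = 22·60 + 31 → 22:31, same day
→ 2024-12-05 22:31 VRC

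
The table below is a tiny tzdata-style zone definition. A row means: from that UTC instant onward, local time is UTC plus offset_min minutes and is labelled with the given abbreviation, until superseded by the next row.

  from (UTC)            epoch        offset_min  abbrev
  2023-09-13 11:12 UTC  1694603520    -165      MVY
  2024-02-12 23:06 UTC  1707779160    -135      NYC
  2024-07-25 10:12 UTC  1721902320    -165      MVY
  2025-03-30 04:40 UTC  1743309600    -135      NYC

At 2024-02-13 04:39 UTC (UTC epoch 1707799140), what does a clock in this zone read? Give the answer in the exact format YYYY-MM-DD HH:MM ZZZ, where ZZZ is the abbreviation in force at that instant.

Query: 2024-02-13 04:39 UTC
Rule 2/4 (NYC, -02:15): 2024-02-12 23:06 UTC ≤ query < 2024-07-25 10:12 UTC
4·60 + 39 - 135 = 144 min
144 = 0·1440 + 144; 144 = 2·60 + 24 → 02:24, same day
→ 2024-02-13 02:24 NYC

2024-02-13 02:24 NYC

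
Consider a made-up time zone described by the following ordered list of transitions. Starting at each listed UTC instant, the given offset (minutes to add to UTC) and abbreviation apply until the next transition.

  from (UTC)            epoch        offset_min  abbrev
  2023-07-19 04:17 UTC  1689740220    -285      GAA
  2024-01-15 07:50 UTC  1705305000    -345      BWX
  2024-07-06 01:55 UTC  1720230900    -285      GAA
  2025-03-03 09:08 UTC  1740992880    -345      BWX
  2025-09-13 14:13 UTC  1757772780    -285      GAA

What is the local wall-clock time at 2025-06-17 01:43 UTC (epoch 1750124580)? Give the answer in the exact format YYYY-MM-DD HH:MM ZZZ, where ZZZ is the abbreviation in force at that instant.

2025-06-16 19:58 BWX

Query: 2025-06-17 01:43 UTC
Rule 4/5 (BWX, -05:45): 2025-03-03 09:08 UTC ≤ query < 2025-09-13 14:13 UTC
1·60 + 43 - 345 = -242 min
-242 = -1·1440 + 1198; 1198 = 19·60 + 58 → 19:58, 2025-06-17 - 1 day = 2025-06-16
→ 2025-06-16 19:58 BWX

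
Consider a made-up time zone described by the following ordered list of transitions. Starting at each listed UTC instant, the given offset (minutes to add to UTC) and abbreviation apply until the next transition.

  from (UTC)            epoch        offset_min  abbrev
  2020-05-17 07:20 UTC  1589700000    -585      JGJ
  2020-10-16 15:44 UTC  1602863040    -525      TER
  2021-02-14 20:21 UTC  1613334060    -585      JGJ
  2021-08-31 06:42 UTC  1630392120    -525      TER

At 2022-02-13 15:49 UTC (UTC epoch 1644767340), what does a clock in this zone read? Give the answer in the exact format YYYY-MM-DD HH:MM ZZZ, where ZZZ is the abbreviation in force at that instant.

Query: 2022-02-13 15:49 UTC
Rule 4/4 (TER, -08:45): 2021-08-31 06:42 UTC ≤ query < +∞
15·60 + 49 - 525 = 424 min
424 = 0·1440 + 424; 424 = 7·60 + 4 → 07:04, same day
→ 2022-02-13 07:04 TER

2022-02-13 07:04 TER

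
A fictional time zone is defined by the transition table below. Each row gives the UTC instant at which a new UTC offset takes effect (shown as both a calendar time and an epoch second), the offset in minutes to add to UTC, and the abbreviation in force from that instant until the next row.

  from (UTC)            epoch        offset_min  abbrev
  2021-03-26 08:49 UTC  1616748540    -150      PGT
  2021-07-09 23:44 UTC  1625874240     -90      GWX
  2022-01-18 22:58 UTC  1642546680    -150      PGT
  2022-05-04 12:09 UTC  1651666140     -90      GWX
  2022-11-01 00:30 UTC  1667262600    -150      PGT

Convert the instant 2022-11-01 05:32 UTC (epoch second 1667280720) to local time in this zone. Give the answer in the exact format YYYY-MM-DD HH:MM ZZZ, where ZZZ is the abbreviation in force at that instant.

Query: 2022-11-01 05:32 UTC
Rule 5/5 (PGT, -02:30): 2022-11-01 00:30 UTC ≤ query < +∞
5·60 + 32 - 150 = 182 min
182 = 0·1440 + 182; 182 = 3·60 + 2 → 03:02, same day
→ 2022-11-01 03:02 PGT

2022-11-01 03:02 PGT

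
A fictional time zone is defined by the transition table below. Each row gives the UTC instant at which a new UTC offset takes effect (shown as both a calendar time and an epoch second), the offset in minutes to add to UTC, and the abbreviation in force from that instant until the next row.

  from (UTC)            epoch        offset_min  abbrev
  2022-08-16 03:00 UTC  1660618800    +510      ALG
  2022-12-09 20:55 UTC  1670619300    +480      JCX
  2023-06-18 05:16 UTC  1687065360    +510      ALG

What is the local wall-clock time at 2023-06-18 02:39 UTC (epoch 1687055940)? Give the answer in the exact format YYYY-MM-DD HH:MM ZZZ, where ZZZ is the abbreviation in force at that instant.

Query: 2023-06-18 02:39 UTC
Rule 2/3 (JCX, +08:00): 2022-12-09 20:55 UTC ≤ query < 2023-06-18 05:16 UTC
2·60 + 39 + 480 = 639 min
639 = 0·1440 + 639; 639 = 10·60 + 39 → 10:39, same day
→ 2023-06-18 10:39 JCX

2023-06-18 10:39 JCX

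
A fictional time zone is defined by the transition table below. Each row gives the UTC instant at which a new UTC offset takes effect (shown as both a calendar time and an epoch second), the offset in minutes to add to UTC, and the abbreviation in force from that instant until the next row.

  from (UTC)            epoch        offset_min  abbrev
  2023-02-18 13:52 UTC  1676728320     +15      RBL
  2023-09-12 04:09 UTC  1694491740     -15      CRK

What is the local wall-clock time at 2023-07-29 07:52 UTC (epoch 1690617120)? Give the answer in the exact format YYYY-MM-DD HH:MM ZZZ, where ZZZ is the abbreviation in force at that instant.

Query: 2023-07-29 07:52 UTC
Rule 1/2 (RBL, +00:15): 2023-02-18 13:52 UTC ≤ query < 2023-09-12 04:09 UTC
7·60 + 52 + 15 = 487 min
487 = 0·1440 + 487; 487 = 8·60 + 7 → 08:07, same day
→ 2023-07-29 08:07 RBL

2023-07-29 08:07 RBL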